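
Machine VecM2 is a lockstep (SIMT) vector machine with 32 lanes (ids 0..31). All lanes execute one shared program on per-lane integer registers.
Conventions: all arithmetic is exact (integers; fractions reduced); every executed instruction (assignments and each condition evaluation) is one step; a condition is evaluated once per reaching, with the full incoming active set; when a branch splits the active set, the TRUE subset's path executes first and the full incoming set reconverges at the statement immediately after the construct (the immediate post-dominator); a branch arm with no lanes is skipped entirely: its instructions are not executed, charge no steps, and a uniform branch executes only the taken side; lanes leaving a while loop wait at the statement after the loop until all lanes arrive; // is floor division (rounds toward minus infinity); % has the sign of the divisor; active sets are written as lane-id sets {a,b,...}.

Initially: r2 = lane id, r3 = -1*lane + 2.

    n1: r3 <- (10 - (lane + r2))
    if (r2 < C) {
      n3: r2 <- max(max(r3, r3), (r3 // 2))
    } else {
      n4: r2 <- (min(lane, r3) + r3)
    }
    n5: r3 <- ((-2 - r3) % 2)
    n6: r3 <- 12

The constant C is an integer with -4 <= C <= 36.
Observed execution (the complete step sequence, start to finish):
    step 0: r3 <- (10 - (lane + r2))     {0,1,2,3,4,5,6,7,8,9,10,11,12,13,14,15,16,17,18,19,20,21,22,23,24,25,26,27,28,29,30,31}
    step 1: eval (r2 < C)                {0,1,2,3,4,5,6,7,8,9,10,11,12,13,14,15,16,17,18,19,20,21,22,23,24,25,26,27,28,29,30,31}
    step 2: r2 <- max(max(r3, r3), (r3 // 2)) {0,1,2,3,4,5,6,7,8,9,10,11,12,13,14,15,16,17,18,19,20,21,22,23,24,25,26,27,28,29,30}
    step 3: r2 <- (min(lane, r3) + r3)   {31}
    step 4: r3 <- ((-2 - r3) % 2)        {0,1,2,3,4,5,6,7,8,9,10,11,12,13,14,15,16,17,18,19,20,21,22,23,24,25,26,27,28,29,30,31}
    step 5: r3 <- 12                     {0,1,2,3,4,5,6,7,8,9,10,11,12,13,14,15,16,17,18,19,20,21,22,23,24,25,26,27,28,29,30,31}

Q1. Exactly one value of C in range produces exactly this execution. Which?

Answer: C = 31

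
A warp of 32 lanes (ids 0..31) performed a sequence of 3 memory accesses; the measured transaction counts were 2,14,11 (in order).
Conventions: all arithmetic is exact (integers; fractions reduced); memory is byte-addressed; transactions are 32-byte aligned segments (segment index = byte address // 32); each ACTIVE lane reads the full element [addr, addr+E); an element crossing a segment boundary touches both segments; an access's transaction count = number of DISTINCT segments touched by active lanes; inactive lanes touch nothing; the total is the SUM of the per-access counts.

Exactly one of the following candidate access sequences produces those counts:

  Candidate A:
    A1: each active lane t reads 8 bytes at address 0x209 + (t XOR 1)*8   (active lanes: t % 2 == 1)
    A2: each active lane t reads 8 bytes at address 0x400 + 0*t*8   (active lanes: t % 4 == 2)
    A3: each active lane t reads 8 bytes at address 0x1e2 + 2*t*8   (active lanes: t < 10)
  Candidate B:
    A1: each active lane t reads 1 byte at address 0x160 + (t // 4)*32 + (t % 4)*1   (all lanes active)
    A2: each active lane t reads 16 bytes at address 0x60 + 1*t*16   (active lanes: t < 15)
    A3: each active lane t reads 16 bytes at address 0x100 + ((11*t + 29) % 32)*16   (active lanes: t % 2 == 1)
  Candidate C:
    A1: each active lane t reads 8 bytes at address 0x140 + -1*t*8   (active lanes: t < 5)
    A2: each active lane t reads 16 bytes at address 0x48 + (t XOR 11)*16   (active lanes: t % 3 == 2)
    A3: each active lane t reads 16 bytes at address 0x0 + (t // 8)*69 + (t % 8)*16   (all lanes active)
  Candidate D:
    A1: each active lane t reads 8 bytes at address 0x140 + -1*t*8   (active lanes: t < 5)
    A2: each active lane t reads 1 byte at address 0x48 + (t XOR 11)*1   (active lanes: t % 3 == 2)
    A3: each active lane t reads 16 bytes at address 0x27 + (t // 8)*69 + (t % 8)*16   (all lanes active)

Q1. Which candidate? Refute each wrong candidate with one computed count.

A: A1 gives 9 transactions, not 2
B: A1 gives 8 transactions, not 2
D: A2 gives 2 transactions, not 14
C: all counts match (2,14,11)

Answer: C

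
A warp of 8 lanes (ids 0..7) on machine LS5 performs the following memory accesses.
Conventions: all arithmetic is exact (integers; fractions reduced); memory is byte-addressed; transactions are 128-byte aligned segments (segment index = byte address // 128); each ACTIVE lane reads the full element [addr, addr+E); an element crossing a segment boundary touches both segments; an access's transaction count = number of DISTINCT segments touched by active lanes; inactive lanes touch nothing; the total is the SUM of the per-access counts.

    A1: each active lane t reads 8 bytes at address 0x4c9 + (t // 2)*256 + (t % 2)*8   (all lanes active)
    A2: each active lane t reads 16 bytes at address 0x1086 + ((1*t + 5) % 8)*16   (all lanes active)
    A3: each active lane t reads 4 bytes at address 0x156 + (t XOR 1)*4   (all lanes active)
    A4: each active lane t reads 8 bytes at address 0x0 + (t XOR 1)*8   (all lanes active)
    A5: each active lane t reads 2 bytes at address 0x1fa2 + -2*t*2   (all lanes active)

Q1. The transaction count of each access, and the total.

A1: 4 transactions
A2: 2 transactions
A3: 1 transaction
A4: 1 transaction
A5: 1 transaction

Answer: 4,2,1,1,1; total 9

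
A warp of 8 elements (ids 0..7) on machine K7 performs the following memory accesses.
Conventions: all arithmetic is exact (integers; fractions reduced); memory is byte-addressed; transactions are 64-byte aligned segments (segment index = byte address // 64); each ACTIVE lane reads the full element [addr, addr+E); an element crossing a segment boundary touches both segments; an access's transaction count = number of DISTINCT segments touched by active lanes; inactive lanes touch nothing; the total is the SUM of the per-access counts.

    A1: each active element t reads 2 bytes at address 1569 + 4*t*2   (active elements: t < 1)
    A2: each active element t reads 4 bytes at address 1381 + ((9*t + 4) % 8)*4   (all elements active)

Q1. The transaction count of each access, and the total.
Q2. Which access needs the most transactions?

A1: 1 transaction
A2: 2 transactions

Answer: 1,2; total 3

Answer: A2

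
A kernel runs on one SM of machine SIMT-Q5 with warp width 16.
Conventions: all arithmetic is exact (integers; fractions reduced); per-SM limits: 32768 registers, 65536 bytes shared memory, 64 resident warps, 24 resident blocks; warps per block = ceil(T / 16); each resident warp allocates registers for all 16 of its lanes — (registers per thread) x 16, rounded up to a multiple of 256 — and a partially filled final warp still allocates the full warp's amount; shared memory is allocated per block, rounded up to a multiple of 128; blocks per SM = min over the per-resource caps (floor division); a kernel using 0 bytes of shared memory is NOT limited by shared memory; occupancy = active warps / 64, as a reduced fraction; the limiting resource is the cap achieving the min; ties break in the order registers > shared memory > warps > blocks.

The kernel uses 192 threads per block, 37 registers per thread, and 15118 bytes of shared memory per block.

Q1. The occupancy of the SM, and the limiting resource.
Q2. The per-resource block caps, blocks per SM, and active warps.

Answer: occupancy 9/16, limited by registers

registers: 3 blocks
shared memory: 4 blocks
warps: 5 blocks
blocks: 24 blocks

Answer: 3 blocks, 36 active warps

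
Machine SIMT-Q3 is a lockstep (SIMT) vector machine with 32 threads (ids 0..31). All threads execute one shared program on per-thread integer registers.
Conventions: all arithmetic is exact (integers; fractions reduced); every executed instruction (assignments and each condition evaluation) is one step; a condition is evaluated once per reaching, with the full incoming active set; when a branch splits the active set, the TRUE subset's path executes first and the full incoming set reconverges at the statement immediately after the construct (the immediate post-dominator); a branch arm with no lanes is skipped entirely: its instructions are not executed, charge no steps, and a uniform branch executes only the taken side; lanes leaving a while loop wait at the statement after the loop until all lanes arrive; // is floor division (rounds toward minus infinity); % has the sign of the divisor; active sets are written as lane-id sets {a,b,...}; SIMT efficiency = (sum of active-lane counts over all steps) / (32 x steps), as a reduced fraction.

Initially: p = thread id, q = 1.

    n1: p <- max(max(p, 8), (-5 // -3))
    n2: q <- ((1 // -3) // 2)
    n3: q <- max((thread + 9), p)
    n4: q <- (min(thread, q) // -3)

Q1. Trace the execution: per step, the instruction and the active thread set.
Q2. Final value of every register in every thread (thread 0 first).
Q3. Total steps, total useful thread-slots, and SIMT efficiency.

step 0: p <- max(max(p, 8), (-5 // -3)) {0,1,2,3,4,5,6,7,8,9,10,11,12,13,14,15,16,17,18,19,20,21,22,23,24,25,26,27,28,29,30,31}
step 1: q <- ((1 // -3) // 2)        {0,1,2,3,4,5,6,7,8,9,10,11,12,13,14,15,16,17,18,19,20,21,22,23,24,25,26,27,28,29,30,31}
step 2: q <- max((thread + 9), p)    {0,1,2,3,4,5,6,7,8,9,10,11,12,13,14,15,16,17,18,19,20,21,22,23,24,25,26,27,28,29,30,31}
step 3: q <- (min(thread, q) // -3)  {0,1,2,3,4,5,6,7,8,9,10,11,12,13,14,15,16,17,18,19,20,21,22,23,24,25,26,27,28,29,30,31}

Answer: 4 steps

p: 8,8,8,8,8,8,8,8,8,9,10,11,12,13,14,15,16,17,18,19,20,21,22,23,24,25,26,27,28,29,30,31
q: 0,-1,-1,-1,-2,-2,-2,-3,-3,-3,-4,-4,-4,-5,-5,-5,-6,-6,-6,-7,-7,-7,-8,-8,-8,-9,-9,-9,-10,-10,-10,-11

steps = 4; useful = 128; efficiency = 128/128 = 1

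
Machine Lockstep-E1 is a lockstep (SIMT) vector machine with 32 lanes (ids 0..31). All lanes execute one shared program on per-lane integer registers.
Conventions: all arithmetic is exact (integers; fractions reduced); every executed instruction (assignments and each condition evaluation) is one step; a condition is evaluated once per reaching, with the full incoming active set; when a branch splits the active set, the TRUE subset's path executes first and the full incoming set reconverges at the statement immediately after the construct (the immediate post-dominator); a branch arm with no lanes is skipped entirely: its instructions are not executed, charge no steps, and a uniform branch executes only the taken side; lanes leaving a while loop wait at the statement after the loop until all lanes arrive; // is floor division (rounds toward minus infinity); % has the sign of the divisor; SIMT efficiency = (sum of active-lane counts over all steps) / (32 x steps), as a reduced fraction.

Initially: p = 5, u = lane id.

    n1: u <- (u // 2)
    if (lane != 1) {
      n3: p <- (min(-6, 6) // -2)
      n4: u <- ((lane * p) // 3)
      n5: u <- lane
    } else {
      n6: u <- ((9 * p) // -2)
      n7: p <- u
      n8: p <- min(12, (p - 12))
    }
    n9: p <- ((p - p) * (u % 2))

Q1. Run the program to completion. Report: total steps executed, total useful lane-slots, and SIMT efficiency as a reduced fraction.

Answer: 9 steps, 192 useful, 2/3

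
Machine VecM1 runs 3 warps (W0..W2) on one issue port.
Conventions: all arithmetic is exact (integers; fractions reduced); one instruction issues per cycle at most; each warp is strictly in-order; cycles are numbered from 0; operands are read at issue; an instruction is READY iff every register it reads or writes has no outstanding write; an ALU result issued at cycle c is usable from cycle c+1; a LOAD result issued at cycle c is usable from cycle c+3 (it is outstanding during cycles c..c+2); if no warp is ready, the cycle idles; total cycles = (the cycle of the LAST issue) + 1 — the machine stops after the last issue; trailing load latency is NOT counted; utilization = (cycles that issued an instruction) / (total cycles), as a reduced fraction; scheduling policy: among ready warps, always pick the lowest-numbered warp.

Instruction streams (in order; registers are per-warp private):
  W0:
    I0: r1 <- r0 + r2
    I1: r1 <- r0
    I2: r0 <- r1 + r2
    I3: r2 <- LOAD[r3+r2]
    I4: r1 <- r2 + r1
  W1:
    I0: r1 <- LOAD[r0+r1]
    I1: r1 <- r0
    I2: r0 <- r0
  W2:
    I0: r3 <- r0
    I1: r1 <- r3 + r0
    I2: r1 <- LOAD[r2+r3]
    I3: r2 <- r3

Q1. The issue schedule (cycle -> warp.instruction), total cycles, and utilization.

cycle 0: W0.I0
cycle 1: W0.I1
cycle 2: W0.I2
cycle 3: W0.I3
cycle 4: W1.I0
cycle 5: W2.I0
cycle 6: W0.I4
cycle 7: W1.I1
cycle 8: W1.I2
cycle 9: W2.I1
cycle 10: W2.I2
cycle 11: W2.I3

Answer: 12 cycles, utilization 1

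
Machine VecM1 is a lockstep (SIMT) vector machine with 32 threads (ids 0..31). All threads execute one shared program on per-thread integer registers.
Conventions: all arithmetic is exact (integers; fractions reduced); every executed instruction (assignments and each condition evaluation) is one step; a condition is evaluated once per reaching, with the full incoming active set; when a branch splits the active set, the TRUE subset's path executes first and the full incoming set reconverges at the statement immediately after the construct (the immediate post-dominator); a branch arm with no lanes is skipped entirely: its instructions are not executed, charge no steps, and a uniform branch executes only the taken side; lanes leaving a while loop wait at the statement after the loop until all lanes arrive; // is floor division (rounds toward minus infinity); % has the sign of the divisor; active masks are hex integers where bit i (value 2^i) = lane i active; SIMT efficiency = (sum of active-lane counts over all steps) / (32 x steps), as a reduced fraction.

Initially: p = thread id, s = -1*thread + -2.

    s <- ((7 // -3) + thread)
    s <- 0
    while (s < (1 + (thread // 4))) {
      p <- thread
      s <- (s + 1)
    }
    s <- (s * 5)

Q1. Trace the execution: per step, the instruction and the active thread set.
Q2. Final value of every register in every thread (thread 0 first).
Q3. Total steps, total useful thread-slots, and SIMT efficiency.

step 0: s <- ((7 // -3) + thread)    0xffffffff
step 1: s <- 0                       0xffffffff
step 2: eval (s < (1 + (thread // 4))) 0xffffffff
step 3: p <- thread                  0xffffffff
step 4: s <- (s + 1)                 0xffffffff
step 5: eval (s < (1 + (thread // 4))) 0xffffffff
step 6: p <- thread                  0xfffffff0
step 7: s <- (s + 1)                 0xfffffff0
step 8: eval (s < (1 + (thread // 4))) 0xfffffff0
step 9: p <- thread                  0xffffff00
step 10: s <- (s + 1)                 0xffffff00
step 11: eval (s < (1 + (thread // 4))) 0xffffff00
step 12: p <- thread                  0xfffff000
step 13: s <- (s + 1)                 0xfffff000
step 14: eval (s < (1 + (thread // 4))) 0xfffff000
step 15: p <- thread                  0xffff0000
step 16: s <- (s + 1)                 0xffff0000
step 17: eval (s < (1 + (thread // 4))) 0xffff0000
step 18: p <- thread                  0xfff00000
step 19: s <- (s + 1)                 0xfff00000
step 20: eval (s < (1 + (thread // 4))) 0xfff00000
step 21: p <- thread                  0xff000000
step 22: s <- (s + 1)                 0xff000000
step 23: eval (s < (1 + (thread // 4))) 0xff000000
step 24: p <- thread                  0xf0000000
step 25: s <- (s + 1)                 0xf0000000
step 26: eval (s < (1 + (thread // 4))) 0xf0000000
step 27: s <- (s * 5)                 0xffffffff

Answer: 28 steps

p: 0,1,2,3,4,5,6,7,8,9,10,11,12,13,14,15,16,17,18,19,20,21,22,23,24,25,26,27,28,29,30,31
s: 5,5,5,5,10,10,10,10,15,15,15,15,20,20,20,20,25,25,25,25,30,30,30,30,35,35,35,35,40,40,40,40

steps = 28; useful = 560; efficiency = 560/896 = 5/8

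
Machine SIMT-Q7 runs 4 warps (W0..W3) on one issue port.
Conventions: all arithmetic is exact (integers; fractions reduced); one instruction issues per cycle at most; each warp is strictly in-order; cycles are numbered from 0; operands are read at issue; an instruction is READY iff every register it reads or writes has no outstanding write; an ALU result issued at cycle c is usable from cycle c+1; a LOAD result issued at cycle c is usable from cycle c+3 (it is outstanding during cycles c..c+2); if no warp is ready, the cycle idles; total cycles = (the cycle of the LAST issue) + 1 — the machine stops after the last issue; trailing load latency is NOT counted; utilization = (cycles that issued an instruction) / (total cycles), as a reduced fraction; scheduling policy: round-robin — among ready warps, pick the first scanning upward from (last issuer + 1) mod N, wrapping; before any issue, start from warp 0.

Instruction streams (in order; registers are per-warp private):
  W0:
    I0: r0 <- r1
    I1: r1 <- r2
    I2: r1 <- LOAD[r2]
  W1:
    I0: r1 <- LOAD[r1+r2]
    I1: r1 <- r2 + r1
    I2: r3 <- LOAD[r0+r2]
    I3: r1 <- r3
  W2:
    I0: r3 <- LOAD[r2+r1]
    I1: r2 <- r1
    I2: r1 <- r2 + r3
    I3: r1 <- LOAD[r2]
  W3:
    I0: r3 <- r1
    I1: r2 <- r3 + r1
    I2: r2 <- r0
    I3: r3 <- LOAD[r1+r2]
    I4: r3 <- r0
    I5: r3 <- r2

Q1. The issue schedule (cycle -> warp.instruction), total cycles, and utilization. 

cycle 0: W0.I0
cycle 1: W1.I0
cycle 2: W2.I0
cycle 3: W3.I0
cycle 4: W0.I1
cycle 5: W1.I1
cycle 6: W2.I1
cycle 7: W3.I1
cycle 8: W0.I2
cycle 9: W1.I2
cycle 10: W2.I2
cycle 11: W3.I2
cycle 12: W1.I3
cycle 13: W2.I3
cycle 14: W3.I3
cycle 15: idle
cycle 16: idle
cycle 17: W3.I4
cycle 18: W3.I5

Answer: 19 cycles, utilization 17/19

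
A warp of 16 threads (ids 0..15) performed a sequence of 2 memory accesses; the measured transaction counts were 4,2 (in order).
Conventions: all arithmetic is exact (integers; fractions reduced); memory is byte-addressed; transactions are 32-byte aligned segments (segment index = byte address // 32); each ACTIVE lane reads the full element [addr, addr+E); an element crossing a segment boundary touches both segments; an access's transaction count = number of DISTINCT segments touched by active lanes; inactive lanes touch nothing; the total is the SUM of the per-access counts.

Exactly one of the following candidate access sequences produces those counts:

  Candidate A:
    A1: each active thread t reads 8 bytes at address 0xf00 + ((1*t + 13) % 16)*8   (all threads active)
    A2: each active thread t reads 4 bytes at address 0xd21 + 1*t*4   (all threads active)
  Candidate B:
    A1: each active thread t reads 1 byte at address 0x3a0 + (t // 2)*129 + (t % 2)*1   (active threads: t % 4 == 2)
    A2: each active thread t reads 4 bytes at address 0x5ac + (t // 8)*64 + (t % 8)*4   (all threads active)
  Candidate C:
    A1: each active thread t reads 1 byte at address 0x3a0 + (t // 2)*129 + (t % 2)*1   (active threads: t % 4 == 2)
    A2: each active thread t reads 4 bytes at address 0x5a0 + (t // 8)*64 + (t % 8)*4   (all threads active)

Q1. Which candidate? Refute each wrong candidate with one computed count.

A: A2 gives 3 transactions, not 2
B: A2 gives 4 transactions, not 2
C: all counts match (4,2)

Answer: C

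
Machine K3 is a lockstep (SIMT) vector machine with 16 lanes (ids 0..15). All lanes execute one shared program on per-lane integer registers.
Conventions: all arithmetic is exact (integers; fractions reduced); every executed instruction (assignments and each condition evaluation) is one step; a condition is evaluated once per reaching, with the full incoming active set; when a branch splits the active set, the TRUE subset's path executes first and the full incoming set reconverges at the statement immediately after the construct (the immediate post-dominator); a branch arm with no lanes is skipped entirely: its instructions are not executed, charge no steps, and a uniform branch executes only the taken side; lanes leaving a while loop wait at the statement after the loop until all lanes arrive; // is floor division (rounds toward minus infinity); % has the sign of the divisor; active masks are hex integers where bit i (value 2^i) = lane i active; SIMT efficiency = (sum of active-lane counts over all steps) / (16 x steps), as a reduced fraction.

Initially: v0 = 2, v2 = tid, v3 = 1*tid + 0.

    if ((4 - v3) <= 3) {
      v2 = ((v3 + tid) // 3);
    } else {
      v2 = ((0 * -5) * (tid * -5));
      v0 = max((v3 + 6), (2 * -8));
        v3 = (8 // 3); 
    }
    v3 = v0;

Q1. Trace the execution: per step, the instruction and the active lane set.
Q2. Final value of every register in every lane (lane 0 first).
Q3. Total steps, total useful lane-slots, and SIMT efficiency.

step 0: eval ((4 - v3) <= 3)         0xffff
step 1: v2 <- ((v3 + tid) // 3)      0xfffe
step 2: v2 <- ((0 * -5) * (tid * -5)) 0x0001
step 3: v0 <- max((v3 + 6), (2 * -8)) 0x0001
step 4: v3 <- (8 // 3)               0x0001
step 5: v3 <- v0                     0xffff

Answer: 6 steps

v0: 6,2,2,2,2,2,2,2,2,2,2,2,2,2,2,2
v2: 0,0,1,2,2,3,4,4,5,6,6,7,8,8,9,10
v3: 6,2,2,2,2,2,2,2,2,2,2,2,2,2,2,2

steps = 6; useful = 50; efficiency = 50/96 = 25/48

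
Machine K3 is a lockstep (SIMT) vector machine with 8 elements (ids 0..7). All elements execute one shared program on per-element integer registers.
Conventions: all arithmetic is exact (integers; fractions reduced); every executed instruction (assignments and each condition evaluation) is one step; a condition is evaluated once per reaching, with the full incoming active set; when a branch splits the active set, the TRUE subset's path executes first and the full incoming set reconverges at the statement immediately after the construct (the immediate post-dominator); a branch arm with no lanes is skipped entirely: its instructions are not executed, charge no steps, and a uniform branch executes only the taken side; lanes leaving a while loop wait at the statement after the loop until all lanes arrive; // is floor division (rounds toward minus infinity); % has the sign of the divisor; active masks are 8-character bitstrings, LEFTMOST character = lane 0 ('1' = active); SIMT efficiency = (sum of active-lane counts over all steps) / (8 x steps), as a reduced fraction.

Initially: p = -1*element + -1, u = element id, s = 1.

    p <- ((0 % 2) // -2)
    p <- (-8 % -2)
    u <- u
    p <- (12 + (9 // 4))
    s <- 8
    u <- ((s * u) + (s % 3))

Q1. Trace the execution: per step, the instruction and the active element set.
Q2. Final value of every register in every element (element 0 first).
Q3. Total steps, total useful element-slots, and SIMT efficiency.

step 0: p <- ((0 % 2) // -2)         11111111
step 1: p <- (-8 % -2)               11111111
step 2: u <- u                       11111111
step 3: p <- (12 + (9 // 4))         11111111
step 4: s <- 8                       11111111
step 5: u <- ((s * u) + (s % 3))     11111111

Answer: 6 steps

p: 14,14,14,14,14,14,14,14
u: 2,10,18,26,34,42,50,58
s: 8,8,8,8,8,8,8,8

steps = 6; useful = 48; efficiency = 48/48 = 1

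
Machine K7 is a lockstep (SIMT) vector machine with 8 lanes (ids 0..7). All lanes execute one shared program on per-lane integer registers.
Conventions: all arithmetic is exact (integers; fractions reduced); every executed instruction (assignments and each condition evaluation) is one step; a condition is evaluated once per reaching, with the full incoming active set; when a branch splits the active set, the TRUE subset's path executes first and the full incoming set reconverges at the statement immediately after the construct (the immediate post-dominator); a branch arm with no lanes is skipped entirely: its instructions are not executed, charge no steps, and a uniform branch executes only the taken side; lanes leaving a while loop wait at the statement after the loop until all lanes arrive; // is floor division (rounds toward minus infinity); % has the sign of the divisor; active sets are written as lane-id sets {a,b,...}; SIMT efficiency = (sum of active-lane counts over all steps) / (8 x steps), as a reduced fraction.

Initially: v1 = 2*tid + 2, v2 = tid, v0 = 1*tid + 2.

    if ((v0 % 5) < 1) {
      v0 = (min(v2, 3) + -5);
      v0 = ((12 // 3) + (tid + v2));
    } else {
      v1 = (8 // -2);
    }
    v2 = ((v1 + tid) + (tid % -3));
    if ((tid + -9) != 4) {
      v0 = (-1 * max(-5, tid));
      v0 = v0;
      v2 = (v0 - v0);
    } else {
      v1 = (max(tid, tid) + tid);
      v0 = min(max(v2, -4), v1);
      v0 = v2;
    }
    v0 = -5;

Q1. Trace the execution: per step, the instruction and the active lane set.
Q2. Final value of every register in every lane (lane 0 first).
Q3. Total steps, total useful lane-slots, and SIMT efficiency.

step 0: eval ((v0 % 5) < 1)          {0,1,2,3,4,5,6,7}
step 1: v0 <- (min(v2, 3) + -5)      {3}
step 2: v0 <- ((12 // 3) + (tid + v2)) {3}
step 3: v1 <- (8 // -2)              {0,1,2,4,5,6,7}
step 4: v2 <- ((v1 + tid) + (tid % -3)) {0,1,2,3,4,5,6,7}
step 5: eval ((tid + -9) != 4)       {0,1,2,3,4,5,6,7}
step 6: v0 <- (-1 * max(-5, tid))    {0,1,2,3,4,5,6,7}
step 7: v0 <- v0                     {0,1,2,3,4,5,6,7}
step 8: v2 <- (v0 - v0)              {0,1,2,3,4,5,6,7}
step 9: v0 <- -5                     {0,1,2,3,4,5,6,7}

Answer: 10 steps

v1: -4,-4,-4,8,-4,-4,-4,-4
v2: 0,0,0,0,0,0,0,0
v0: -5,-5,-5,-5,-5,-5,-5,-5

steps = 10; useful = 65; efficiency = 65/80 = 13/16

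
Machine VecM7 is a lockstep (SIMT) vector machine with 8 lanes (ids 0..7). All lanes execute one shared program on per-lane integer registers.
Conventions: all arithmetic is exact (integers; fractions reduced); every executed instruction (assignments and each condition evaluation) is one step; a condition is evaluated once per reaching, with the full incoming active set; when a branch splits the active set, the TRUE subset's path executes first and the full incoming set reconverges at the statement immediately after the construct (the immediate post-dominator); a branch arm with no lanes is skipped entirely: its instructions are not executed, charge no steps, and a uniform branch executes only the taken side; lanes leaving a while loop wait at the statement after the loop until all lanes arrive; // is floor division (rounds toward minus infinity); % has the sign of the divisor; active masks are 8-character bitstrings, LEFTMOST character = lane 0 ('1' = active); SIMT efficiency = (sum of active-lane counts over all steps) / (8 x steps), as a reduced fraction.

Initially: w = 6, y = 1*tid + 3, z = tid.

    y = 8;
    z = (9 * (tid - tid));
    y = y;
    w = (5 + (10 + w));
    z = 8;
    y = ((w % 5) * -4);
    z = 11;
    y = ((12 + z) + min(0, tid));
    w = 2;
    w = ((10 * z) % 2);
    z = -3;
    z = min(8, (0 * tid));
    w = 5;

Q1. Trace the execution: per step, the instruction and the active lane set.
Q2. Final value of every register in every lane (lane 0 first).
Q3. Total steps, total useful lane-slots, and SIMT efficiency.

step 0: y <- 8                       11111111
step 1: z <- (9 * (tid - tid))       11111111
step 2: y <- y                       11111111
step 3: w <- (5 + (10 + w))          11111111
step 4: z <- 8                       11111111
step 5: y <- ((w % 5) * -4)          11111111
step 6: z <- 11                      11111111
step 7: y <- ((12 + z) + min(0, tid)) 11111111
step 8: w <- 2                       11111111
step 9: w <- ((10 * z) % 2)          11111111
step 10: z <- -3                      11111111
step 11: z <- min(8, (0 * tid))       11111111
step 12: w <- 5                       11111111

Answer: 13 steps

w: 5,5,5,5,5,5,5,5
y: 23,23,23,23,23,23,23,23
z: 0,0,0,0,0,0,0,0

steps = 13; useful = 104; efficiency = 104/104 = 1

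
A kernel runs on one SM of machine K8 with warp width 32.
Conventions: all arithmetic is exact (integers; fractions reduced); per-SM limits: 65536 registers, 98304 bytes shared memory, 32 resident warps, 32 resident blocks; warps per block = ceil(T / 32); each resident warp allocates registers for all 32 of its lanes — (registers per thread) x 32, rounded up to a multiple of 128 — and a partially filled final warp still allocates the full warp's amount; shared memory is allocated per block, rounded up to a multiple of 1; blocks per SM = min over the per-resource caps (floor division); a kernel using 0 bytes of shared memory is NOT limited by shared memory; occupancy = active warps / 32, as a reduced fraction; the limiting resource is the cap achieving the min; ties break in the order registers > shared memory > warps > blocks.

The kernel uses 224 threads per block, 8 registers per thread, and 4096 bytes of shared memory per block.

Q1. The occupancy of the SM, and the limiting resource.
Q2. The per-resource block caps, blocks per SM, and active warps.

Answer: occupancy 7/8, limited by warps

registers: 36 blocks
shared memory: 24 blocks
warps: 4 blocks
blocks: 32 blocks

Answer: 4 blocks, 28 active warps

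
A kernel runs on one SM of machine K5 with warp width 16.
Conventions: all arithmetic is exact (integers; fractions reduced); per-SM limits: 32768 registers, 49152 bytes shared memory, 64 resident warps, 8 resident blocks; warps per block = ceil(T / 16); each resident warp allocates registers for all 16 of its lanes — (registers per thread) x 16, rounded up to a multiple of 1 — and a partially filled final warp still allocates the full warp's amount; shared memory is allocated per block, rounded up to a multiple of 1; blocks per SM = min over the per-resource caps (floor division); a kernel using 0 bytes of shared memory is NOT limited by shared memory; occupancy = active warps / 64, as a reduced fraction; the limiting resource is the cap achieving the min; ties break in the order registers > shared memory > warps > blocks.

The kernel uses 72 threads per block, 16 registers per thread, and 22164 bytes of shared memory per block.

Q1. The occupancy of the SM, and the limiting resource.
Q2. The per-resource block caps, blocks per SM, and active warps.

Answer: occupancy 5/32, limited by shared memory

registers: 25 blocks
shared memory: 2 blocks
warps: 12 blocks
blocks: 8 blocks

Answer: 2 blocks, 10 active warps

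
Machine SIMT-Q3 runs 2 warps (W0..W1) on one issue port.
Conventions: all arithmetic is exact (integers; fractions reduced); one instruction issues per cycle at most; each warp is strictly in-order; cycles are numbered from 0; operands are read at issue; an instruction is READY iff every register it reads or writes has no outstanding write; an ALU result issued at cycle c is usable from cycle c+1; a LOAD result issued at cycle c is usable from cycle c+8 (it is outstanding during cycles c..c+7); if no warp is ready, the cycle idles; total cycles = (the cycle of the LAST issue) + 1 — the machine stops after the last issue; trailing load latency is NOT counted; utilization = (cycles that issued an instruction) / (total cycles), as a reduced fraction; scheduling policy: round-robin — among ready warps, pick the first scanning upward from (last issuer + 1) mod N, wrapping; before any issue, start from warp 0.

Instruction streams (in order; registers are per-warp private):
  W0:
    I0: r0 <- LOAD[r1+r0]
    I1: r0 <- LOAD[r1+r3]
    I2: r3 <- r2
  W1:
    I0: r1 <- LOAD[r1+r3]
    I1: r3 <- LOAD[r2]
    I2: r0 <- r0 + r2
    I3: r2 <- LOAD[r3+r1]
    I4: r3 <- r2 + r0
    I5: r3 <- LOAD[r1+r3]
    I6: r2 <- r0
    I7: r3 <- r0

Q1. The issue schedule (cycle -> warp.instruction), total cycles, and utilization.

cycle 0: W0.I0
cycle 1: W1.I0
cycle 2: W1.I1
cycle 3: W1.I2
cycle 4: idle
cycle 5: idle
cycle 6: idle
cycle 7: idle
cycle 8: W0.I1
cycle 9: W0.I2
cycle 10: W1.I3
cycle 11: idle
cycle 12: idle
cycle 13: idle
cycle 14: idle
cycle 15: idle
cycle 16: idle
cycle 17: idle
cycle 18: W1.I4
cycle 19: W1.I5
cycle 20: W1.I6
cycle 21: idle
cycle 22: idle
cycle 23: idle
cycle 24: idle
cycle 25: idle
cycle 26: idle
cycle 27: W1.I7

Answer: 28 cycles, utilization 11/28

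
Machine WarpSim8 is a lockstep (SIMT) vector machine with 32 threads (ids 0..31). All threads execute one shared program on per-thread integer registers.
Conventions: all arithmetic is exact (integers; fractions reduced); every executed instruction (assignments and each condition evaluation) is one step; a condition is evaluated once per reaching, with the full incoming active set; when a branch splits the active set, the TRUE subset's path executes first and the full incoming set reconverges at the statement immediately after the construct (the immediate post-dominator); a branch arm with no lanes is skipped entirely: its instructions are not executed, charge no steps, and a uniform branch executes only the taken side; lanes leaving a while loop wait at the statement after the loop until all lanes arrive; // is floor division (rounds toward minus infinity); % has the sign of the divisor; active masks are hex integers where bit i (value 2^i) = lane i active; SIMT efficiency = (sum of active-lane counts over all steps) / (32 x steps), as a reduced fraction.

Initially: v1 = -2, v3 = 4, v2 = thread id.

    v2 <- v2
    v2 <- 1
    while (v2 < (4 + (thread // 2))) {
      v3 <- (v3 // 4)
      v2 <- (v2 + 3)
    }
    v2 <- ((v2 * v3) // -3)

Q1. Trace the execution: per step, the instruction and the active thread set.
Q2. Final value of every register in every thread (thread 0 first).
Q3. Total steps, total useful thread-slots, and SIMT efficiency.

step 0: v2 <- v2                     0xffffffff
step 1: v2 <- 1                      0xffffffff
step 2: eval (v2 < (4 + (thread // 2))) 0xffffffff
step 3: v3 <- (v3 // 4)              0xffffffff
step 4: v2 <- (v2 + 3)               0xffffffff
step 5: eval (v2 < (4 + (thread // 2))) 0xffffffff
step 6: v3 <- (v3 // 4)              0xfffffffc
step 7: v2 <- (v2 + 3)               0xfffffffc
step 8: eval (v2 < (4 + (thread // 2))) 0xfffffffc
step 9: v3 <- (v3 // 4)              0xffffff00
step 10: v2 <- (v2 + 3)               0xffffff00
step 11: eval (v2 < (4 + (thread // 2))) 0xffffff00
step 12: v3 <- (v3 // 4)              0xffffc000
step 13: v2 <- (v2 + 3)               0xffffc000
step 14: eval (v2 < (4 + (thread // 2))) 0xffffc000
step 15: v3 <- (v3 // 4)              0xfff00000
step 16: v2 <- (v2 + 3)               0xfff00000
step 17: eval (v2 < (4 + (thread // 2))) 0xfff00000
step 18: v3 <- (v3 // 4)              0xfc000000
step 19: v2 <- (v2 + 3)               0xfc000000
step 20: eval (v2 < (4 + (thread // 2))) 0xfc000000
step 21: v2 <- ((v2 * v3) // -3)      0xffffffff

Answer: 22 steps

v1: -2,-2,-2,-2,-2,-2,-2,-2,-2,-2,-2,-2,-2,-2,-2,-2,-2,-2,-2,-2,-2,-2,-2,-2,-2,-2,-2,-2,-2,-2,-2,-2
v3: 1,1,0,0,0,0,0,0,0,0,0,0,0,0,0,0,0,0,0,0,0,0,0,0,0,0,0,0,0,0,0,0
v2: -2,-2,0,0,0,0,0,0,0,0,0,0,0,0,0,0,0,0,0,0,0,0,0,0,0,0,0,0,0,0,0,0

steps = 22; useful = 494; efficiency = 494/704 = 247/352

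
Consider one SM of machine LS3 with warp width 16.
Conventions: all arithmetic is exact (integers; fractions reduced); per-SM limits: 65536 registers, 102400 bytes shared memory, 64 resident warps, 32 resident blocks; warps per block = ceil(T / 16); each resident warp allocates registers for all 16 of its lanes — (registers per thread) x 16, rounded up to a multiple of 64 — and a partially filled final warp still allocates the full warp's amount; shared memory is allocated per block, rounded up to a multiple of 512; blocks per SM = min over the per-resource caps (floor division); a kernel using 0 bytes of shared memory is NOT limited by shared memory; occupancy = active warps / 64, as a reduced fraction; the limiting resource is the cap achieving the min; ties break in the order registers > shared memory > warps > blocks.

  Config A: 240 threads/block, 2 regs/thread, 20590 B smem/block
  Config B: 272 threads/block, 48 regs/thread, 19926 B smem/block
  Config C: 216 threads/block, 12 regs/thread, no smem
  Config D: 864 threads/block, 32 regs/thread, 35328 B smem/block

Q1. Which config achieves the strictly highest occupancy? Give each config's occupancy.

occupancies: A 15/16, B 51/64, C 7/8, D 27/32

Answer: A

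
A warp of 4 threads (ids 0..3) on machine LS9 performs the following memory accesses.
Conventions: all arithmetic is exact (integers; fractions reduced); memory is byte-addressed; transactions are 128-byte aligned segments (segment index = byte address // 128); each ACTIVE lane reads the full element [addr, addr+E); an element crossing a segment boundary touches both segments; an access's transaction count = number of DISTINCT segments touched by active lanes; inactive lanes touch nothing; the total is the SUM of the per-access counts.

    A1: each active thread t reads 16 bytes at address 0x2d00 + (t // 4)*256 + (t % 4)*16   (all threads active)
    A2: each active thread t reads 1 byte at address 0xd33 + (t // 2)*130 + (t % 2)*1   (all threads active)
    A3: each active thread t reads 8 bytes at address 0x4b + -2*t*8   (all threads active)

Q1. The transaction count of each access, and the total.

A1: 1 transaction
A2: 2 transactions
A3: 1 transaction

Answer: 1,2,1; total 4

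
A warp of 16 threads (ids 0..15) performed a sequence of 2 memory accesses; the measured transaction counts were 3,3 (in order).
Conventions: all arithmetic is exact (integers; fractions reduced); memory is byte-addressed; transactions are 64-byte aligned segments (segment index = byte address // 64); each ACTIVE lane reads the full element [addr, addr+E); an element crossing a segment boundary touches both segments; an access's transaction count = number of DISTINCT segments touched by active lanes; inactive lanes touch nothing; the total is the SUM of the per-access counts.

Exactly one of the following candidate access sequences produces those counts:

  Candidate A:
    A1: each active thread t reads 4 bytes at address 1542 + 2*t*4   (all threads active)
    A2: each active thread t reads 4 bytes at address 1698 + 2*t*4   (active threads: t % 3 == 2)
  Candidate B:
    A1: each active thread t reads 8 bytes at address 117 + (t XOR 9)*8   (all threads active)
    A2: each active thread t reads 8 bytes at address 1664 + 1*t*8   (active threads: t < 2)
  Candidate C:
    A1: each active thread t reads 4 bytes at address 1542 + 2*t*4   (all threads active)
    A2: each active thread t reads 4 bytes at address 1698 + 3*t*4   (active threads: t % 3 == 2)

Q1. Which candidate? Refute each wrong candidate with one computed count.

B: A2 gives 1 transaction, not 3
C: A2 gives 4 transactions, not 3
A: all counts match (3,3)

Answer: A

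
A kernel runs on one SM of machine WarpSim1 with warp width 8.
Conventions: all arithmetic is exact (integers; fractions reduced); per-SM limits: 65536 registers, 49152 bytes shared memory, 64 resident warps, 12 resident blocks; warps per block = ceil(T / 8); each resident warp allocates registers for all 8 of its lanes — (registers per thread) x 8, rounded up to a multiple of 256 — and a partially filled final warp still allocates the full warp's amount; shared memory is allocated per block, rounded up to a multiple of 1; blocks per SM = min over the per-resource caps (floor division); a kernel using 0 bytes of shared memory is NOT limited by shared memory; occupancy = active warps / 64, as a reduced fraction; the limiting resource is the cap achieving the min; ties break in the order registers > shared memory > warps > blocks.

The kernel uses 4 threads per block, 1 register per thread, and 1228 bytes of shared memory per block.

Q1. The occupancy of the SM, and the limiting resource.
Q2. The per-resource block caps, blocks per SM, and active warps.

Answer: occupancy 3/16, limited by blocks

registers: 256 blocks
shared memory: 40 blocks
warps: 64 blocks
blocks: 12 blocks

Answer: 12 blocks, 12 active warps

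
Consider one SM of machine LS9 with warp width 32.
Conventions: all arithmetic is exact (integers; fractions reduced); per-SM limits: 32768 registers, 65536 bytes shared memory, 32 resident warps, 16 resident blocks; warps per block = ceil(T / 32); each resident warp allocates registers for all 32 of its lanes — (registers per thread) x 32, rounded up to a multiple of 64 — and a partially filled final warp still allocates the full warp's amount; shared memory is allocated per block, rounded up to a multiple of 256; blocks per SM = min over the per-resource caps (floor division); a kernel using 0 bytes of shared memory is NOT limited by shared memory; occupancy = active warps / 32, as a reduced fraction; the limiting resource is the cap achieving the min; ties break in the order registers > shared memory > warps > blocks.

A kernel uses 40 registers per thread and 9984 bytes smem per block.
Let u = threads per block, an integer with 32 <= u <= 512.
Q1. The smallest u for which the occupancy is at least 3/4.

Answer: u = 97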